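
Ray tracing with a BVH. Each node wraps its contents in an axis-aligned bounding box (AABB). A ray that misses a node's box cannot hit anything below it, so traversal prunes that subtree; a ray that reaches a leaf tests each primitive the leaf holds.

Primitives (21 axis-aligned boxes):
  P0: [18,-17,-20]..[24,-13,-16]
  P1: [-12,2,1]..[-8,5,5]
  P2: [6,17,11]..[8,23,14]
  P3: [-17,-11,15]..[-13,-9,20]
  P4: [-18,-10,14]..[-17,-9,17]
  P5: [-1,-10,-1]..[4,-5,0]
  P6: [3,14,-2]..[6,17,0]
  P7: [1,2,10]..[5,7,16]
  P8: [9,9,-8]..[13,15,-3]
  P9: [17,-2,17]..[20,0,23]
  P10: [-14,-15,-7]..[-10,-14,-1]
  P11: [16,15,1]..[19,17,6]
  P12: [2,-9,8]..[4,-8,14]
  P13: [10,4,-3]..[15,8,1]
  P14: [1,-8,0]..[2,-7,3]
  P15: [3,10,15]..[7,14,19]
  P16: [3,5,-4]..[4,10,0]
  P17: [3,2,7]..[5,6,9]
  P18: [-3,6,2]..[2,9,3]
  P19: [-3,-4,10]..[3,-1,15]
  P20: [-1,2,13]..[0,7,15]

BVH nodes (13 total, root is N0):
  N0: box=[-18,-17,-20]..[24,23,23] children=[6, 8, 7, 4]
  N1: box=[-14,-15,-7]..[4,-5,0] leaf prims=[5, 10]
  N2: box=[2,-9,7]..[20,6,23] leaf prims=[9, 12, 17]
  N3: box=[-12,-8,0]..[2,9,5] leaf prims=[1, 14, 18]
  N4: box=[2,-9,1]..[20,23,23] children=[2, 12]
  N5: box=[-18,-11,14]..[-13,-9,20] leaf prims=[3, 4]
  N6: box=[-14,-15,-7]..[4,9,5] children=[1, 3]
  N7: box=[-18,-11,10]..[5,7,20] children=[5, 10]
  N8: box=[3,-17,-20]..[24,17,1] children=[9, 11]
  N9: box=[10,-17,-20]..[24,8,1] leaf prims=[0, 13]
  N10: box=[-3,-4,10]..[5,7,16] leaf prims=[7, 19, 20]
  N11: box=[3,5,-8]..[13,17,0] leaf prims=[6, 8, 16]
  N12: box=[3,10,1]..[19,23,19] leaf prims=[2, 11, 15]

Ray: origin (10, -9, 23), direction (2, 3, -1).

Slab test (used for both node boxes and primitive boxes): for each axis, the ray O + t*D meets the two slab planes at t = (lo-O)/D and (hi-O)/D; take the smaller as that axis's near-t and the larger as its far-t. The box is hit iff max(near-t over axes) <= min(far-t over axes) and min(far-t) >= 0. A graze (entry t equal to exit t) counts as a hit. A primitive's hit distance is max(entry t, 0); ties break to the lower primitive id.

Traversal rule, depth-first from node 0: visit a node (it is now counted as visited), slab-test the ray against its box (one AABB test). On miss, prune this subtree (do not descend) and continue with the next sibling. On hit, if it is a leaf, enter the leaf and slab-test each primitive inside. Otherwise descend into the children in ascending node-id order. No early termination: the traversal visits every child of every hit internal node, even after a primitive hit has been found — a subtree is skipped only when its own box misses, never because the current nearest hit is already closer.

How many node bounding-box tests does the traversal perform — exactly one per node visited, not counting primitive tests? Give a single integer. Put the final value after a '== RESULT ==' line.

Traverse from the root:
N0 x:[-14,7] y:[-8/3,32/3] z:[0,43] -> hit [0,7], descend [4, 6, 7, 8]
  N4 x:[-4,5] y:[0,32/3] z:[0,22] -> hit [0,5], descend [2, 12]
    N2 x:[-4,5] y:[0,5] z:[0,16] -> hit [0,5] leaf, test {P9(miss), P12(miss), P17(miss)}
    N12 x:[-7/2,9/2] y:[19/3,32/3] z:[4,22] -> miss, prune
  N6 x:[-12,-3] y:[-2,6] z:[18,30] -> miss, prune
  N7 x:[-14,-5/2] y:[-2/3,16/3] z:[3,13] -> miss, prune
  N8 x:[-7/2,7] y:[-8/3,26/3] z:[22,43] -> miss, prune

7 AABB tests over nodes [0, 4, 2, 12, 6, 7, 8]; 1 leaf entered; closest miss.

== RESULT ==
7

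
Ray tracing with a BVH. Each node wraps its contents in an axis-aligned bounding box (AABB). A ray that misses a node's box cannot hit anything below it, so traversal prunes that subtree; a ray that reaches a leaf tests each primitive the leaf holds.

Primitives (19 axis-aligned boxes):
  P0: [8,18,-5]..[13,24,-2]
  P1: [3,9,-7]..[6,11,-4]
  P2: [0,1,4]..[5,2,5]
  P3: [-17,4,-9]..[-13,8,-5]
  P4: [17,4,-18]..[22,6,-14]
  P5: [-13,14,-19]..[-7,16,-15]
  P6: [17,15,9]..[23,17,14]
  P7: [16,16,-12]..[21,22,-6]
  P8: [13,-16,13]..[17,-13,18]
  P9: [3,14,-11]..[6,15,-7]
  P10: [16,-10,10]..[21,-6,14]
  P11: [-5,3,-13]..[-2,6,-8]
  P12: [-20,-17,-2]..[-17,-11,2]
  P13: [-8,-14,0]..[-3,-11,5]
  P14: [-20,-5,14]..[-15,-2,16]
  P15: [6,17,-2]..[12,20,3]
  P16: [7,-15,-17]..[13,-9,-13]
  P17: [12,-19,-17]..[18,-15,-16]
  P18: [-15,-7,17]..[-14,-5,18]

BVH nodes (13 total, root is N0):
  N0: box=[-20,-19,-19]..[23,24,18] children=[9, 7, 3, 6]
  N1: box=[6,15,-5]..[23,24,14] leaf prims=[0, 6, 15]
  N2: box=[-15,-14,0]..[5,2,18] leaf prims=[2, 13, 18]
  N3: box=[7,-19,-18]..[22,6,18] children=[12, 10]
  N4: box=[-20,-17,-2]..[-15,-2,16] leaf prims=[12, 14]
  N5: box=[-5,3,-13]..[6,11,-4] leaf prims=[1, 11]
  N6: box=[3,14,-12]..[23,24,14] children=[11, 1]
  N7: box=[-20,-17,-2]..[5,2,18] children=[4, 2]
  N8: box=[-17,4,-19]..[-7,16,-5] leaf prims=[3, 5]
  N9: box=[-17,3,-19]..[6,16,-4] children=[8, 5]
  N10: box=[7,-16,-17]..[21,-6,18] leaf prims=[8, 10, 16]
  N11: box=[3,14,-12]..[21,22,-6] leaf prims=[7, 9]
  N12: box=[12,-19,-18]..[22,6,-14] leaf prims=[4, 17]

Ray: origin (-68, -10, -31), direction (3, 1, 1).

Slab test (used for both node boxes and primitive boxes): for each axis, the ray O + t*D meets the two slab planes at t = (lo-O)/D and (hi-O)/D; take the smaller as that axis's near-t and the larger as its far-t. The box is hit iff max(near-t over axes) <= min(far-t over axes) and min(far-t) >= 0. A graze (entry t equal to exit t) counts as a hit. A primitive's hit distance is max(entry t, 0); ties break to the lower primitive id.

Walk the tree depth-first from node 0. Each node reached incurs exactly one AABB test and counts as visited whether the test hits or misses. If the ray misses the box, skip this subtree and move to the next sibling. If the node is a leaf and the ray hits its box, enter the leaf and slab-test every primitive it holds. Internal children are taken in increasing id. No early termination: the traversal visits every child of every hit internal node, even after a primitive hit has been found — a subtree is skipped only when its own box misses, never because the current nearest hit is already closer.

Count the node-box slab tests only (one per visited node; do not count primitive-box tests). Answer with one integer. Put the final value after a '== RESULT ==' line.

Traverse from the root:
N0 x:[16,91/3] y:[-9,34] z:[12,49] -> hit [16,91/3], descend [3, 6, 7, 9]
  N3 x:[25,30] y:[-9,16] z:[13,49] -> miss, prune
  N6 x:[71/3,91/3] y:[24,34] z:[19,45] -> hit [24,91/3], descend [1, 11]
    N1 x:[74/3,91/3] y:[25,34] z:[26,45] -> hit [26,91/3] leaf, test {P0(miss), P6(miss), P15(miss)}
    N11 x:[71/3,89/3] y:[24,32] z:[19,25] -> hit [24,25] leaf, test {P7(miss), P9@t=24}
  N7 x:[16,73/3] y:[-7,12] z:[29,49] -> miss, prune
  N9 x:[17,74/3] y:[13,26] z:[12,27] -> hit [17,74/3], descend [5, 8]
    N5 x:[21,74/3] y:[13,21] z:[18,27] -> hit [21,21] leaf, test {P1(miss), P11(miss)}
    N8 x:[17,61/3] y:[14,26] z:[12,26] -> hit [17,61/3] leaf, test {P3(miss), P5(miss)}

Visited [0, 3, 6, 1, 11, 7, 9, 5, 8]. Tests: 9 box, 4 leaf. Nearest: P9.

== RESULT ==
9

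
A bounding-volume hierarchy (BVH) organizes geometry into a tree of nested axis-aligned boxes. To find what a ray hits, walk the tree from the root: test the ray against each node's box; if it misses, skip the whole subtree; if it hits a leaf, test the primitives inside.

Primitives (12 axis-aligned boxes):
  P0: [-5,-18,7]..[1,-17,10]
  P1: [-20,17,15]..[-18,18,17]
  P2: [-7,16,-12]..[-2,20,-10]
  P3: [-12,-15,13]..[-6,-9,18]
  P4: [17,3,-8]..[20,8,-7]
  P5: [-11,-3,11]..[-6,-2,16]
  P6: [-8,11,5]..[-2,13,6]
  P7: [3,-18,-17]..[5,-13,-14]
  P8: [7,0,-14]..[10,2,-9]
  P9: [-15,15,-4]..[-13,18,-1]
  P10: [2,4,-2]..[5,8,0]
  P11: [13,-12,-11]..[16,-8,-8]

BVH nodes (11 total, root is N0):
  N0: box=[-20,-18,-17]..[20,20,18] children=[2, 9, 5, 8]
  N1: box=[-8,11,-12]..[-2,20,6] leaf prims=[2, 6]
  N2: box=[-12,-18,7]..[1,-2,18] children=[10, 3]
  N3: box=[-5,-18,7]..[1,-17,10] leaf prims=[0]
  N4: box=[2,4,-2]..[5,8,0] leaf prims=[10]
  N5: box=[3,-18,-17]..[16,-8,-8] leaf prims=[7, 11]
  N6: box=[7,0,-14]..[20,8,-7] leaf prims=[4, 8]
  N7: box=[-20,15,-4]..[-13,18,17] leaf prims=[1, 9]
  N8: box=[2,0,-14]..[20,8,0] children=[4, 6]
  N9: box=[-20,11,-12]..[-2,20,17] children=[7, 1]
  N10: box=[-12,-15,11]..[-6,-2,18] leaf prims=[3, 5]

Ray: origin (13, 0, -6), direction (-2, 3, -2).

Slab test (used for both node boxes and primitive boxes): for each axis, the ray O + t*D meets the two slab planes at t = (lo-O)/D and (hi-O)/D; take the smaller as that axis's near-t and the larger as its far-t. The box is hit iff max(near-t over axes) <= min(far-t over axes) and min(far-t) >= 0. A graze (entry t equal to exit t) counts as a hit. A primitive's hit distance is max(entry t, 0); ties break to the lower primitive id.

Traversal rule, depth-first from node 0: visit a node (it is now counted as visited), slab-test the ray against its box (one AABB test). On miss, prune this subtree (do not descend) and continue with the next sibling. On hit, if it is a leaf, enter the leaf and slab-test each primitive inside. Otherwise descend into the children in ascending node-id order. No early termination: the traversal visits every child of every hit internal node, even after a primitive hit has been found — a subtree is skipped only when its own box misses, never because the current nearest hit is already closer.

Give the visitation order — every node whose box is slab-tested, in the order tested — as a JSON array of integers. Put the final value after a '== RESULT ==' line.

Trace the traversal:
N0 x:[-7/2,33/2] y:[-6,20/3] z:[-12,11/2] -> hit [-7/2,11/2], descend [2, 5, 8, 9]
  N2 x:[6,25/2] y:[-6,-2/3] z:[-12,-13/2] -> miss, prune
  N5 x:[-3/2,5] y:[-6,-8/3] z:[1,11/2] -> miss, prune
  N8 x:[-7/2,11/2] y:[0,8/3] z:[-3,4] -> hit [0,8/3], descend [4, 6]
    N4 x:[4,11/2] y:[4/3,8/3] z:[-3,-2] -> miss, prune
    N6 x:[-7/2,3] y:[0,8/3] z:[1/2,4] -> hit [1/2,8/3] leaf, test {P4(miss), P8(miss)}
  N9 x:[15/2,33/2] y:[11/3,20/3] z:[-23/2,3] -> miss, prune

Visited [0, 2, 5, 8, 4, 6, 9]. Tests: 7 box, 1 leaf. Nearest: miss.

== RESULT ==
[0, 2, 5, 8, 4, 6, 9]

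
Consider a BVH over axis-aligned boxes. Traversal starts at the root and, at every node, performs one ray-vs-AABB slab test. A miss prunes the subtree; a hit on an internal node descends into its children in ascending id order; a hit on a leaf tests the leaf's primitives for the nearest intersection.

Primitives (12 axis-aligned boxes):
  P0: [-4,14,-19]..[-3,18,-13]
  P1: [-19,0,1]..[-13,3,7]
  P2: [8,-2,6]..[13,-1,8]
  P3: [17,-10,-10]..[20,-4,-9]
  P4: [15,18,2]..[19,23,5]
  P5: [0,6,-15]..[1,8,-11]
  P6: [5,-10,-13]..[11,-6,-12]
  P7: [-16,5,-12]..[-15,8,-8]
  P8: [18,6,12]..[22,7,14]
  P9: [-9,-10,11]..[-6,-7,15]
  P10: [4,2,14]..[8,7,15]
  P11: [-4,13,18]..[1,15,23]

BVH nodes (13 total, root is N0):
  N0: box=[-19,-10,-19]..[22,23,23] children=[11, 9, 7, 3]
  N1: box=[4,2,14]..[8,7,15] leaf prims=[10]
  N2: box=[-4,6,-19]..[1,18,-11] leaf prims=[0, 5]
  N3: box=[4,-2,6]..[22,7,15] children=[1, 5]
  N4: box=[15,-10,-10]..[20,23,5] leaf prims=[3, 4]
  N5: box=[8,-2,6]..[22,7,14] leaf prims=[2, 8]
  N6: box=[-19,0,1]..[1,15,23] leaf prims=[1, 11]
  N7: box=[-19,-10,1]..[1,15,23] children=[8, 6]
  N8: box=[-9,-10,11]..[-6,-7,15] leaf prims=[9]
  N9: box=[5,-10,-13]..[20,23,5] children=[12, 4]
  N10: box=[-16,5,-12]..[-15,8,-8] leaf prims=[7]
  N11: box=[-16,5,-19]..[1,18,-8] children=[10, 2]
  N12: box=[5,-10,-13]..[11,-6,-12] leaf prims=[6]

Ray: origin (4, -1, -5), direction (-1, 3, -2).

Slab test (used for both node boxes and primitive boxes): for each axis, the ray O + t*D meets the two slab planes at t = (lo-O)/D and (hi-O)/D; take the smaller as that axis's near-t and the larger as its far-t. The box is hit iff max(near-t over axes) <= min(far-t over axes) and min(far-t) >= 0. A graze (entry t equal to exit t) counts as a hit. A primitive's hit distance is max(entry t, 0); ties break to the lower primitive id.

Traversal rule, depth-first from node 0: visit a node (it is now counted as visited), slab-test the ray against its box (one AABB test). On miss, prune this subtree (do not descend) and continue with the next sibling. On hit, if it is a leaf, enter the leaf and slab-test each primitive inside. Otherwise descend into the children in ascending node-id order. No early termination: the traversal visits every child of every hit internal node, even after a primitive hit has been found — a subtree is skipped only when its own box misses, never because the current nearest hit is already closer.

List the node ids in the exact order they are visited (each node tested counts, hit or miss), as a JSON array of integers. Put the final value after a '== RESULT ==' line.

Trace the traversal:
N0 x:[-18,23] y:[-3,8] z:[-14,7] -> hit [-3,7], descend [3, 7, 9, 11]
  N3 x:[-18,0] y:[-1/3,8/3] z:[-10,-11/2] -> miss, prune
  N7 x:[3,23] y:[-3,16/3] z:[-14,-3] -> miss, prune
  N9 x:[-16,-1] y:[-3,8] z:[-5,4] -> miss, prune
  N11 x:[3,20] y:[2,19/3] z:[3/2,7] -> hit [3,19/3], descend [2, 10]
    N2 x:[3,8] y:[7/3,19/3] z:[3,7] -> hit [3,19/3] leaf, test {P0(miss), P5@t=3}
    N10 x:[19,20] y:[2,3] z:[3/2,7/2] -> miss, prune

order=[0, 3, 7, 9, 11, 2, 10]  |boxes|=7  |leaves|=1  hit=P5

== RESULT ==
[0, 3, 7, 9, 11, 2, 10]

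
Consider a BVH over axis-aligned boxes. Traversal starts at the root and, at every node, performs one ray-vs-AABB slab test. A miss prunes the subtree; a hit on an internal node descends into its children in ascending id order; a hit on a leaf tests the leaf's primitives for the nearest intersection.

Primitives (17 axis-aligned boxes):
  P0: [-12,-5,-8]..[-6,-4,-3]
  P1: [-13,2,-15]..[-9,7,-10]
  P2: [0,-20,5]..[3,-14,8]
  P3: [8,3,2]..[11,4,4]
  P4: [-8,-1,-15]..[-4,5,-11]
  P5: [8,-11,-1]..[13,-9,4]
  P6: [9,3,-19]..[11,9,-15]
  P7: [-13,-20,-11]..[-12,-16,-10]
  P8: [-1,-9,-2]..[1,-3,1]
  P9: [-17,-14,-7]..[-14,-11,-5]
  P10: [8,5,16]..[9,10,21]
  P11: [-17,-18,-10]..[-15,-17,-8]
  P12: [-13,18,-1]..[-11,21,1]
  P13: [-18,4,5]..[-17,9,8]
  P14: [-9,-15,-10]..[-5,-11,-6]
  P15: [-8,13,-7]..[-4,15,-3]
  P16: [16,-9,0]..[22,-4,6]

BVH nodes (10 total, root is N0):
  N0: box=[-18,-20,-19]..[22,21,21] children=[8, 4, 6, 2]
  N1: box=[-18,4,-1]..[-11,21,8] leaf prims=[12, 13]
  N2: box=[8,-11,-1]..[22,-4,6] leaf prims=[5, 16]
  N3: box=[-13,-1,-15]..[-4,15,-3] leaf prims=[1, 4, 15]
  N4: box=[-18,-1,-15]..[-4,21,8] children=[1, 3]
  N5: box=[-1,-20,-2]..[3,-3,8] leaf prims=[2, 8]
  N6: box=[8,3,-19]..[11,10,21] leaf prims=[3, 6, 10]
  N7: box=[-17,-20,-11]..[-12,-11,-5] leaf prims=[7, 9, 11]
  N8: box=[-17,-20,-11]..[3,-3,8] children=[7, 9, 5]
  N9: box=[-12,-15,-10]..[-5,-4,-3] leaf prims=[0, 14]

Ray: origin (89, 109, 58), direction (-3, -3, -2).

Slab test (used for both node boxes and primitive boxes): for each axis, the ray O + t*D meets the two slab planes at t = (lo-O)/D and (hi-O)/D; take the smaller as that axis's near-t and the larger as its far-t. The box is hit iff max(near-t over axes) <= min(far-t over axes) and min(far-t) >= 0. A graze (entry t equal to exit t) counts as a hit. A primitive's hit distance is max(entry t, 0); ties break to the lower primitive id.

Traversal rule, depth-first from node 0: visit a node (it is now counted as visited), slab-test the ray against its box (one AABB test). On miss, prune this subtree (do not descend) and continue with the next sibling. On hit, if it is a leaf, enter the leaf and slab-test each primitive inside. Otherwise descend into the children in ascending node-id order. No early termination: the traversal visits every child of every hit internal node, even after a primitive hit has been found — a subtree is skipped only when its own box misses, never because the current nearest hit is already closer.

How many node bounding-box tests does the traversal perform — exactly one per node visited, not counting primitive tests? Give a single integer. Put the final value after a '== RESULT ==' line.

Trace the traversal:
N0 x:[67/3,107/3] y:[88/3,43] z:[37/2,77/2] -> hit [88/3,107/3], descend [2, 4, 6, 8]
  N2 x:[67/3,27] y:[113/3,40] z:[26,59/2] -> miss, prune
  N4 x:[31,107/3] y:[88/3,110/3] z:[25,73/2] -> hit [31,107/3], descend [1, 3]
    N1 x:[100/3,107/3] y:[88/3,35] z:[25,59/2] -> miss, prune
    N3 x:[31,34] y:[94/3,110/3] z:[61/2,73/2] -> hit [94/3,34] leaf, test {P1@t=34, P4(miss), P15@t=94/3}
  N6 x:[26,27] y:[33,106/3] z:[37/2,77/2] -> miss, prune
  N8 x:[86/3,106/3] y:[112/3,43] z:[25,69/2] -> miss, prune

Visited [0, 2, 4, 1, 3, 6, 8]. Tests: 7 box, 1 leaf. Nearest: P15.

== RESULT ==
7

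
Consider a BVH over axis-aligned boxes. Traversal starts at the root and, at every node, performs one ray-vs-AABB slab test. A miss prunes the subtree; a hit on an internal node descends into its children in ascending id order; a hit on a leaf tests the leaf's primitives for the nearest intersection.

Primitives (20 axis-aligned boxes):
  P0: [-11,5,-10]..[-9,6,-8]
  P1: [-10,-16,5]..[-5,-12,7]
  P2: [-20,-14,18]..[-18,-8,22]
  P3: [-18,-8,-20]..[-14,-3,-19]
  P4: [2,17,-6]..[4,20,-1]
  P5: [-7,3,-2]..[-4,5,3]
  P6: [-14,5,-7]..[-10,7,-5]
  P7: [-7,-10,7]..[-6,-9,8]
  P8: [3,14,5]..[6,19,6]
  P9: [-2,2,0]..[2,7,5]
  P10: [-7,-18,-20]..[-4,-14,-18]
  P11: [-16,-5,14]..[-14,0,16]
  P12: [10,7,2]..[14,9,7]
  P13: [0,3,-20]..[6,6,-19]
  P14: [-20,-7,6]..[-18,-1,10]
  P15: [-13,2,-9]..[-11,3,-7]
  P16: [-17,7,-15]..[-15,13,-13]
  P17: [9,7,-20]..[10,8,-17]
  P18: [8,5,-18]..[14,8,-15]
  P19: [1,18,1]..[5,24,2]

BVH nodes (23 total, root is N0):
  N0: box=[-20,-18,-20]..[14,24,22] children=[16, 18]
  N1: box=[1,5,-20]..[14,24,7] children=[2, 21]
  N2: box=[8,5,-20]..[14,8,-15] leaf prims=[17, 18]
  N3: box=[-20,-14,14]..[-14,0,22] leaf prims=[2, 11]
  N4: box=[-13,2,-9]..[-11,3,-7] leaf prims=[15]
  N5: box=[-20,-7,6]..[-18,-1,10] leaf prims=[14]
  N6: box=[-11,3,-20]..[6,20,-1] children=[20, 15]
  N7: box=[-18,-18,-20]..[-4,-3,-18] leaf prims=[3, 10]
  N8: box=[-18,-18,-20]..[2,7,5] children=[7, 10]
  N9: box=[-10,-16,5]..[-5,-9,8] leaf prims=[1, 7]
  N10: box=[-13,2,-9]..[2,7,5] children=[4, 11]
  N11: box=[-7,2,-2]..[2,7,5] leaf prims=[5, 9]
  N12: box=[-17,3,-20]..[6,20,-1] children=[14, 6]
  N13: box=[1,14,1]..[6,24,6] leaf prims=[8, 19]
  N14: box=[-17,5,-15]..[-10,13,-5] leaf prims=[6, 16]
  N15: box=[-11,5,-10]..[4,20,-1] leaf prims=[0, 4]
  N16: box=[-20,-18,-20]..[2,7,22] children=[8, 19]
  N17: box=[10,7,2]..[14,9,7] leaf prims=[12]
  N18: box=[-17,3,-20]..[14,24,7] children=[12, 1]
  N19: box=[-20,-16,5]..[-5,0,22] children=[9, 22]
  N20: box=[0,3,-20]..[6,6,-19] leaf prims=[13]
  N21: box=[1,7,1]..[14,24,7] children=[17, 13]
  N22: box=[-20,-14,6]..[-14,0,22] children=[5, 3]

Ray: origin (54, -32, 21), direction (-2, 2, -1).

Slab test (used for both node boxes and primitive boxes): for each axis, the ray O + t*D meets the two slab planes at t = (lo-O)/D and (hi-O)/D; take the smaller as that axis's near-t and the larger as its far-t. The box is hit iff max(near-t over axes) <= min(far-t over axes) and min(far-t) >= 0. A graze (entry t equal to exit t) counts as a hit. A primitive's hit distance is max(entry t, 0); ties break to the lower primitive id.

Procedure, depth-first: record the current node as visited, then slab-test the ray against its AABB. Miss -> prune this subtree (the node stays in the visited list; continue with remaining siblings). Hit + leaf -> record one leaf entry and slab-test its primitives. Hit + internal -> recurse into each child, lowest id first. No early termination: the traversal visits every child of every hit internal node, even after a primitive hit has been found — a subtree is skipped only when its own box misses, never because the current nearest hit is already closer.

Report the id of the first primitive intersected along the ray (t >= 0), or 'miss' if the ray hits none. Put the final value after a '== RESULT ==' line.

Walk:
N0 x:[20,37] y:[7,28] z:[-1,41] -> hit [20,28], descend [16, 18]
  N16 x:[26,37] y:[7,39/2] z:[-1,41] -> miss, prune
  N18 x:[20,71/2] y:[35/2,28] z:[14,41] -> hit [20,28], descend [1, 12]
    N1 x:[20,53/2] y:[37/2,28] z:[14,41] -> hit [20,53/2], descend [2, 21]
      N2 x:[20,23] y:[37/2,20] z:[36,41] -> miss, prune
      N21 x:[20,53/2] y:[39/2,28] z:[14,20] -> hit [20,20], descend [13, 17]
        N13 x:[24,53/2] y:[23,28] z:[15,20] -> miss, prune
        N17 x:[20,22] y:[39/2,41/2] z:[14,19] -> miss, prune
    N12 x:[24,71/2] y:[35/2,26] z:[22,41] -> hit [24,26], descend [6, 14]
      N6 x:[24,65/2] y:[35/2,26] z:[22,41] -> hit [24,26], descend [15, 20]
        N15 x:[25,65/2] y:[37/2,26] z:[22,31] -> hit [25,26] leaf, test {P0(miss), P4@t=25}
        N20 x:[24,27] y:[35/2,19] z:[40,41] -> miss, prune
      N14 x:[32,71/2] y:[37/2,45/2] z:[26,36] -> miss, prune

Summary -> nodes [0, 16, 18, 1, 2, 21, 13, 17, 12, 6, 15, 20, 14]; box-tests=13; leaf-entries=1; first=P4

== RESULT ==
4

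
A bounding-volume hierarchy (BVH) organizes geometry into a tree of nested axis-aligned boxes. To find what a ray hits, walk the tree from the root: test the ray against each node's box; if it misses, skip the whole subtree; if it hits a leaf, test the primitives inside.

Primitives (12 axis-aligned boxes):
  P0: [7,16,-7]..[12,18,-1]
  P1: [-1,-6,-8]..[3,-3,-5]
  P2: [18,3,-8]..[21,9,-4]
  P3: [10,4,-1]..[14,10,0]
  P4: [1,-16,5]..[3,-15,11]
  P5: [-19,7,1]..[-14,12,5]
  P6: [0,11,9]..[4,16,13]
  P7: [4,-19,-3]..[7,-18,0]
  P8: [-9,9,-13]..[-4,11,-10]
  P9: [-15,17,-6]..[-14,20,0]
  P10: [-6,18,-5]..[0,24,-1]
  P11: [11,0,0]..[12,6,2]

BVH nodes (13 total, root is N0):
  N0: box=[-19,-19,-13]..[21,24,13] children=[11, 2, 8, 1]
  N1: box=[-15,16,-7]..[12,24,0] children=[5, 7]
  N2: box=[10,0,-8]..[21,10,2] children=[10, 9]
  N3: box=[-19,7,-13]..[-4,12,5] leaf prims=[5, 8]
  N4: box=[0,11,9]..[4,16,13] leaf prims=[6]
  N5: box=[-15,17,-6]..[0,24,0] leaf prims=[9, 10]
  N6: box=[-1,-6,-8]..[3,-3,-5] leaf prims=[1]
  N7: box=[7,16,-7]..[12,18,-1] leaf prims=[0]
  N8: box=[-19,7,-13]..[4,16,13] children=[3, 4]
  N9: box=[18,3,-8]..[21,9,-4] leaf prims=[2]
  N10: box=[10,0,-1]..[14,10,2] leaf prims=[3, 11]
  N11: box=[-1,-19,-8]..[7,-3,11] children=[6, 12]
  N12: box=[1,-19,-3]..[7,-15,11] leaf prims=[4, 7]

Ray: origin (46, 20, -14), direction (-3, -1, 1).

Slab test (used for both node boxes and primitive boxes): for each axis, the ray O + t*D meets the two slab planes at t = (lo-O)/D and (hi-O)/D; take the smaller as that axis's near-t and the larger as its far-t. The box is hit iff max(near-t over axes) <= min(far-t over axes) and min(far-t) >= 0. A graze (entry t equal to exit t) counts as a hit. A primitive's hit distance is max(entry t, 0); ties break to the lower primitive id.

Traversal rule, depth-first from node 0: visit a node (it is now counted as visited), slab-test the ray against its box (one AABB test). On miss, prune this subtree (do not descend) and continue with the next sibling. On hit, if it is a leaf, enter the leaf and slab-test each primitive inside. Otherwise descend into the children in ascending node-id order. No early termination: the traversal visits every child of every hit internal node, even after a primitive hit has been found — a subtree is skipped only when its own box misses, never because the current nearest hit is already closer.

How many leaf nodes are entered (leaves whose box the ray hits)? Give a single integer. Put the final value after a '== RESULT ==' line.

Walk:
N0 x:[25/3,65/3] y:[-4,39] z:[1,27] -> hit [25/3,65/3], descend [1, 2, 8, 11]
  N1 x:[34/3,61/3] y:[-4,4] z:[7,14] -> miss, prune
  N2 x:[25/3,12] y:[10,20] z:[6,16] -> hit [10,12], descend [9, 10]
    N9 x:[25/3,28/3] y:[11,17] z:[6,10] -> miss, prune
    N10 x:[32/3,12] y:[10,20] z:[13,16] -> miss, prune
  N8 x:[14,65/3] y:[4,13] z:[1,27] -> miss, prune
  N11 x:[13,47/3] y:[23,39] z:[6,25] -> miss, prune

order=[0, 1, 2, 9, 10, 8, 11]  |boxes|=7  |leaves|=0  hit=miss

== RESULT ==
0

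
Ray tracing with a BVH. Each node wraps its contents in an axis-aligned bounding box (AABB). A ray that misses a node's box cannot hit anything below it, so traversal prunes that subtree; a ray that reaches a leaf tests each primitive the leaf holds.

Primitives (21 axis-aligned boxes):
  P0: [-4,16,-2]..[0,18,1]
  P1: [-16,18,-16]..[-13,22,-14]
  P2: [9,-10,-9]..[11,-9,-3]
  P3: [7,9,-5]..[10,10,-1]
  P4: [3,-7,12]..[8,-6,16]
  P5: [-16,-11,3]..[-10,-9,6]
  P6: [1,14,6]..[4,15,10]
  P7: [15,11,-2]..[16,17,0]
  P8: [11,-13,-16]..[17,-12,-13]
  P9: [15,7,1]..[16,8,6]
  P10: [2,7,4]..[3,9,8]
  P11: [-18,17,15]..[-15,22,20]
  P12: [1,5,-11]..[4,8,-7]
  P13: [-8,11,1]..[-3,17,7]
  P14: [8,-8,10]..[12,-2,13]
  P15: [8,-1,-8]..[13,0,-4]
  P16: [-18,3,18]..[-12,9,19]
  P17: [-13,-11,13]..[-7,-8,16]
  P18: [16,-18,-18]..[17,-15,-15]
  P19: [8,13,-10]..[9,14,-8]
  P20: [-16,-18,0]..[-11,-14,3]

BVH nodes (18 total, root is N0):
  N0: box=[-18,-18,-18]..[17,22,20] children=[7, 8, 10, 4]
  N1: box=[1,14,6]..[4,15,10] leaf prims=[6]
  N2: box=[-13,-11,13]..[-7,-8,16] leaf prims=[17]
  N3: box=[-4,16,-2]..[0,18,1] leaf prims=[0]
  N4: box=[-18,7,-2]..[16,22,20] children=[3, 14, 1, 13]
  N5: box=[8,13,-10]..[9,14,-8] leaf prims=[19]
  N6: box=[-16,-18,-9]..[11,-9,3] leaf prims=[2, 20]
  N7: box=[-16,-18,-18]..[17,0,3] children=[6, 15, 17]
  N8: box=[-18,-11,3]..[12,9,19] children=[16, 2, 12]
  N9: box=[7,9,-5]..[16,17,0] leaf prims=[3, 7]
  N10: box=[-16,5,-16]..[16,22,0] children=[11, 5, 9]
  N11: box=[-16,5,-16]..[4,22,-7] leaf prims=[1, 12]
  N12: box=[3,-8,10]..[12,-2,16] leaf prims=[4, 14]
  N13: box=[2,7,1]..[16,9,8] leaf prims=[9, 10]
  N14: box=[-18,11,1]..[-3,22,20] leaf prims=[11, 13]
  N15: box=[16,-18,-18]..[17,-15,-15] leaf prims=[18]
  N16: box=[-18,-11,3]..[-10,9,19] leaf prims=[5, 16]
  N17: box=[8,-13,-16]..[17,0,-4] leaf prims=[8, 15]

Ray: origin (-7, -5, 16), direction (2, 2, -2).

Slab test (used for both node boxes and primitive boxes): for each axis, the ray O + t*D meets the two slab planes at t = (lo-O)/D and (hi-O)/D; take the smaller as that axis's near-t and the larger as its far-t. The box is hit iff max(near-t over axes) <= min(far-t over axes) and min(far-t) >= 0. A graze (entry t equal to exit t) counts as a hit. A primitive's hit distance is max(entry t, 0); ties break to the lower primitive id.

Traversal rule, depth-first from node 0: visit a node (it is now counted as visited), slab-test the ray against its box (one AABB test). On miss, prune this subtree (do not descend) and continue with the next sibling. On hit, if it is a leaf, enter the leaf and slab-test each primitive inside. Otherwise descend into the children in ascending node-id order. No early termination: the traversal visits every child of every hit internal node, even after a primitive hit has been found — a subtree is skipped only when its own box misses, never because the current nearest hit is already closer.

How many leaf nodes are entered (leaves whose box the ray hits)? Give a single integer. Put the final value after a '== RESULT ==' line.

Traverse from the root:
N0 x:[-11/2,12] y:[-13/2,27/2] z:[-2,17] -> hit [-2,12], descend [4, 7, 8, 10]
  N4 x:[-11/2,23/2] y:[6,27/2] z:[-2,9] -> hit [6,9], descend [1, 3, 13, 14]
    N1 x:[4,11/2] y:[19/2,10] z:[3,5] -> miss, prune
    N3 x:[3/2,7/2] y:[21/2,23/2] z:[15/2,9] -> miss, prune
    N13 x:[9/2,23/2] y:[6,7] z:[4,15/2] -> hit [6,7] leaf, test {P9(miss), P10(miss)}
    N14 x:[-11/2,2] y:[8,27/2] z:[-2,15/2] -> miss, prune
  N7 x:[-9/2,12] y:[-13/2,5/2] z:[13/2,17] -> miss, prune
  N8 x:[-11/2,19/2] y:[-3,7] z:[-3/2,13/2] -> hit [-3/2,13/2], descend [2, 12, 16]
    N2 x:[-3,0] y:[-3,-3/2] z:[0,3/2] -> miss, prune
    N12 x:[5,19/2] y:[-3/2,3/2] z:[0,3] -> miss, prune
    N16 x:[-11/2,-3/2] y:[-3,7] z:[-3/2,13/2] -> miss, prune
  N10 x:[-9/2,23/2] y:[5,27/2] z:[8,16] -> hit [8,23/2], descend [5, 9, 11]
    N5 x:[15/2,8] y:[9,19/2] z:[12,13] -> miss, prune
    N9 x:[7,23/2] y:[7,11] z:[8,21/2] -> hit [8,21/2] leaf, test {P3(miss), P7(miss)}
    N11 x:[-9/2,11/2] y:[5,27/2] z:[23/2,16] -> miss, prune

order=[0, 4, 1, 3, 13, 14, 7, 8, 2, 12, 16, 10, 5, 9, 11]  |boxes|=15  |leaves|=2  hit=miss

== RESULT ==
2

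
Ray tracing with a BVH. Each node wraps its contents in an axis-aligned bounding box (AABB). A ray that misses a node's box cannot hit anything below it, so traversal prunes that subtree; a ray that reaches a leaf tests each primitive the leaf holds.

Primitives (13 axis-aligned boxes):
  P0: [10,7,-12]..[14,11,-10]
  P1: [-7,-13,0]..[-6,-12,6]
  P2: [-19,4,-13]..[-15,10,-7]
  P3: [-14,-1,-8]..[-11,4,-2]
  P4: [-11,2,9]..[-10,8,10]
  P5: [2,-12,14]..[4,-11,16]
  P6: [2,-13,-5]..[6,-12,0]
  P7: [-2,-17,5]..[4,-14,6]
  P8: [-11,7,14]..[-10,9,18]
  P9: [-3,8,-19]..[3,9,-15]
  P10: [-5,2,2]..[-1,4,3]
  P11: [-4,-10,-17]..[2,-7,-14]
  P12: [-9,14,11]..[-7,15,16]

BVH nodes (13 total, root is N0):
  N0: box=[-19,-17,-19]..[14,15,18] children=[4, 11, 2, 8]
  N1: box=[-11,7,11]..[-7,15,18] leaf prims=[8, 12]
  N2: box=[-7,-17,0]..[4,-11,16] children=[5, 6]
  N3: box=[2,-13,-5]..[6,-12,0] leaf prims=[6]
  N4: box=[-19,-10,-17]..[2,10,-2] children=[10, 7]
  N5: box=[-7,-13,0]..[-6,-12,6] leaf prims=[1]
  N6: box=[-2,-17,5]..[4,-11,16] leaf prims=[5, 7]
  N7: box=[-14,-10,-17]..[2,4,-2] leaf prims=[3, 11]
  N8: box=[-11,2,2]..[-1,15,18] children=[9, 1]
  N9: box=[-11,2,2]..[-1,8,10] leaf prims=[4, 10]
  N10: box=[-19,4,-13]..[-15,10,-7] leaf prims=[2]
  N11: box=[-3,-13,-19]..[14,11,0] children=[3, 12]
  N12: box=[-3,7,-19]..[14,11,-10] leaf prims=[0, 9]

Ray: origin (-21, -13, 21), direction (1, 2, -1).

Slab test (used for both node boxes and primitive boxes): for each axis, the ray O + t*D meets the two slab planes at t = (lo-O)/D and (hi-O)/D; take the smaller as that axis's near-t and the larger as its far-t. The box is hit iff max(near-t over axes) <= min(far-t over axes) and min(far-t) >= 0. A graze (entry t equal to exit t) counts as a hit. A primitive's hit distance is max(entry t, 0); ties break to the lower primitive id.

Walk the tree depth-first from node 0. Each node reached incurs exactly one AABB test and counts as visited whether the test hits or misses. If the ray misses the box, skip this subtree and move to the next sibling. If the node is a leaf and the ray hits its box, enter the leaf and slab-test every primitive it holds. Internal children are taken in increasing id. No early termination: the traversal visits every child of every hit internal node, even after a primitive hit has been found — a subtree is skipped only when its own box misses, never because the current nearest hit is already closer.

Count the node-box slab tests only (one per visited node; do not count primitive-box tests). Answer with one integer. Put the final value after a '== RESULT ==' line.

Trace the traversal:
N0 x:[2,35] y:[-2,14] z:[3,40] -> hit [3,14], descend [2, 4, 8, 11]
  N2 x:[14,25] y:[-2,1] z:[5,21] -> miss, prune
  N4 x:[2,23] y:[3/2,23/2] z:[23,38] -> miss, prune
  N8 x:[10,20] y:[15/2,14] z:[3,19] -> hit [10,14], descend [1, 9]
    N1 x:[10,14] y:[10,14] z:[3,10] -> hit [10,10] leaf, test {P8(miss), P12(miss)}
    N9 x:[10,20] y:[15/2,21/2] z:[11,19] -> miss, prune
  N11 x:[18,35] y:[0,12] z:[21,40] -> miss, prune

Visited [0, 2, 4, 8, 1, 9, 11]. Tests: 7 box, 1 leaf. Nearest: miss.

== RESULT ==
7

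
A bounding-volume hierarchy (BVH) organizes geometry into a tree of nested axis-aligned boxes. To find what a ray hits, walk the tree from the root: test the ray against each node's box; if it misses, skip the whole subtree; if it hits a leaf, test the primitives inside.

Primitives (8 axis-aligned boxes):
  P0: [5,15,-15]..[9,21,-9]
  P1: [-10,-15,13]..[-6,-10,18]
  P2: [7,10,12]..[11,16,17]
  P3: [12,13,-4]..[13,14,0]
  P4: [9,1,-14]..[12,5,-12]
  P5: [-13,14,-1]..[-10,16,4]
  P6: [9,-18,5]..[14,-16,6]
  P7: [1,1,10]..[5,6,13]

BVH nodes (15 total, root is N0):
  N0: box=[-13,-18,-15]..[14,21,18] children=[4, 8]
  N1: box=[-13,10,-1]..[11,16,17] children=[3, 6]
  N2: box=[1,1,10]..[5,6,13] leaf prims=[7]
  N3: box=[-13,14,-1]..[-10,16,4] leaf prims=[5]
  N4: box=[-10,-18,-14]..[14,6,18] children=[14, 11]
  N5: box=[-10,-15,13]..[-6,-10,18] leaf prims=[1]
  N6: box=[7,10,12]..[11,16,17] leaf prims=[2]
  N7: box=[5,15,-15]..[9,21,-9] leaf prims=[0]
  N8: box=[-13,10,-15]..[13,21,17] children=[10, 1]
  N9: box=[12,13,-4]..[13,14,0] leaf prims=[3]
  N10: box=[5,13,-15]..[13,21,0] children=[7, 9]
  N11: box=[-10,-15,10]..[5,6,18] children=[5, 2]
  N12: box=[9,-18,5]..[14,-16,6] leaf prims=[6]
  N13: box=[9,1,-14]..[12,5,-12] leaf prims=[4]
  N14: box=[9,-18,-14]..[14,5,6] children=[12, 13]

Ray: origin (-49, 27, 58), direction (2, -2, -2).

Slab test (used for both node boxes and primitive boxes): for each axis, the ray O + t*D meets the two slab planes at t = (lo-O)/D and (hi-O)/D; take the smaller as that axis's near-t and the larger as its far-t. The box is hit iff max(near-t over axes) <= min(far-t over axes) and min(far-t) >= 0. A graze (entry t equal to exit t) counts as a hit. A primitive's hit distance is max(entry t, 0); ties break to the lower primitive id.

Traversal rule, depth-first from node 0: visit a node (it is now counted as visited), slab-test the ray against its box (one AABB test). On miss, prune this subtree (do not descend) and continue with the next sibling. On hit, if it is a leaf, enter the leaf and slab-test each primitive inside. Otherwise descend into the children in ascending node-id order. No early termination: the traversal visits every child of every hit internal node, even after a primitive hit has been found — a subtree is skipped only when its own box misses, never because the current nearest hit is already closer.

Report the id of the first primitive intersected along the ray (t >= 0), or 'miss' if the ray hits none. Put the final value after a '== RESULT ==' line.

Traverse from the root:
N0 x:[18,63/2] y:[3,45/2] z:[20,73/2] -> hit [20,45/2], descend [4, 8]
  N4 x:[39/2,63/2] y:[21/2,45/2] z:[20,36] -> hit [20,45/2], descend [11, 14]
    N11 x:[39/2,27] y:[21/2,21] z:[20,24] -> hit [20,21], descend [2, 5]
      N2 x:[25,27] y:[21/2,13] z:[45/2,24] -> miss, prune
      N5 x:[39/2,43/2] y:[37/2,21] z:[20,45/2] -> hit [20,21] leaf, test {P1@t=20}
    N14 x:[29,63/2] y:[11,45/2] z:[26,36] -> miss, prune
  N8 x:[18,31] y:[3,17/2] z:[41/2,73/2] -> miss, prune

7 AABB tests over nodes [0, 4, 11, 2, 5, 14, 8]; 1 leaf entered; closest P1.

== RESULT ==
1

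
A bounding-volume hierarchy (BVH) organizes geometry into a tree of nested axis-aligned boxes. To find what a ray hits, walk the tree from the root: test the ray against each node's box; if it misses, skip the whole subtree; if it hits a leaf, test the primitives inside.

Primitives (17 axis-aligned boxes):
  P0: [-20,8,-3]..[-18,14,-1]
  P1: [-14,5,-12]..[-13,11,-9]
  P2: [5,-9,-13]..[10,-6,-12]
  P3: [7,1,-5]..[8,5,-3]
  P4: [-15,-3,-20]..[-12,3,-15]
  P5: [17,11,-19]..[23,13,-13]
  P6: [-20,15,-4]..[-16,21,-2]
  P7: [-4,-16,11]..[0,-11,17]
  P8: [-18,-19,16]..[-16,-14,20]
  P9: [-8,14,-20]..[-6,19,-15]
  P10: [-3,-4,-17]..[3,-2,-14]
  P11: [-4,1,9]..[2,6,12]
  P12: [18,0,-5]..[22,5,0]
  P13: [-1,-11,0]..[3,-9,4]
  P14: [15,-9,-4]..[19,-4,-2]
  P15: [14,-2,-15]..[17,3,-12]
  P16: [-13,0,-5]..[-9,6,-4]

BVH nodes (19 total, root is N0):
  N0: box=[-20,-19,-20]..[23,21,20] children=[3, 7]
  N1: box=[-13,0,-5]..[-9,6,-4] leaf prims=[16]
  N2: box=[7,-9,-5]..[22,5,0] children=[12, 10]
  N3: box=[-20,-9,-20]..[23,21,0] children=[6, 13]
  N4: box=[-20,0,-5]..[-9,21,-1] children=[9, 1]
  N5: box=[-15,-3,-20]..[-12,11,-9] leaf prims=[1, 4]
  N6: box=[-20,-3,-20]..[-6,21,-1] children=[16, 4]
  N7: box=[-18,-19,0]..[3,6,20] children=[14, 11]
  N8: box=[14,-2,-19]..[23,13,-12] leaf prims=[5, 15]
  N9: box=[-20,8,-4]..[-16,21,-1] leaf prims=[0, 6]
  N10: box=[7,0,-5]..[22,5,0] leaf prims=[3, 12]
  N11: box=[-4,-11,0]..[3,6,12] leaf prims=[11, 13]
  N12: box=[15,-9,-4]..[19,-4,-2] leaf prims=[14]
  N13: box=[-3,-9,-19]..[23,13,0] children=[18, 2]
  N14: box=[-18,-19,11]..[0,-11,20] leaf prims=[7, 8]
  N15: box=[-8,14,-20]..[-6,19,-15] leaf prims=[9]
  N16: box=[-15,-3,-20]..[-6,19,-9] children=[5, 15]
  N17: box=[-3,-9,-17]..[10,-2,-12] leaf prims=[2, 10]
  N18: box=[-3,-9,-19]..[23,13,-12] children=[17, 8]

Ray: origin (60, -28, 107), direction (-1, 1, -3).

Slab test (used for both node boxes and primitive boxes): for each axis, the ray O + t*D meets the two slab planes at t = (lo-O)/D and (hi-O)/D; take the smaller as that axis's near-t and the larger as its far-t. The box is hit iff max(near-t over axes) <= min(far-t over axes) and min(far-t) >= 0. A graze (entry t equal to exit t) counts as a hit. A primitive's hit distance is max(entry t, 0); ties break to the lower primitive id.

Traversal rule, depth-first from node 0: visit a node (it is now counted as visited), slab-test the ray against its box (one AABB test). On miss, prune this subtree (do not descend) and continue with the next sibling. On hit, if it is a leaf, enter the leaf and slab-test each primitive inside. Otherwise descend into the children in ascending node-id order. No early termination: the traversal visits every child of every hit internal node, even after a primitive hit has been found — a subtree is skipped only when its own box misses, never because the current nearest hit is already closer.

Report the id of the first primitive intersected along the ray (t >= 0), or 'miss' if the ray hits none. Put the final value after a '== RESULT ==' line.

Walk:
N0 x:[37,80] y:[9,49] z:[29,127/3] -> hit [37,127/3], descend [3, 7]
  N3 x:[37,80] y:[19,49] z:[107/3,127/3] -> hit [37,127/3], descend [6, 13]
    N6 x:[66,80] y:[25,49] z:[36,127/3] -> miss, prune
    N13 x:[37,63] y:[19,41] z:[107/3,42] -> hit [37,41], descend [2, 18]
      N2 x:[38,53] y:[19,33] z:[107/3,112/3] -> miss, prune
      N18 x:[37,63] y:[19,41] z:[119/3,42] -> hit [119/3,41], descend [8, 17]
        N8 x:[37,46] y:[26,41] z:[119/3,42] -> hit [119/3,41] leaf, test {P5@t=40, P15(miss)}
        N17 x:[50,63] y:[19,26] z:[119/3,124/3] -> miss, prune
  N7 x:[57,78] y:[9,34] z:[29,107/3] -> miss, prune

9 AABB tests over nodes [0, 3, 6, 13, 2, 18, 8, 17, 7]; 1 leaf entered; closest P5.

== RESULT ==
5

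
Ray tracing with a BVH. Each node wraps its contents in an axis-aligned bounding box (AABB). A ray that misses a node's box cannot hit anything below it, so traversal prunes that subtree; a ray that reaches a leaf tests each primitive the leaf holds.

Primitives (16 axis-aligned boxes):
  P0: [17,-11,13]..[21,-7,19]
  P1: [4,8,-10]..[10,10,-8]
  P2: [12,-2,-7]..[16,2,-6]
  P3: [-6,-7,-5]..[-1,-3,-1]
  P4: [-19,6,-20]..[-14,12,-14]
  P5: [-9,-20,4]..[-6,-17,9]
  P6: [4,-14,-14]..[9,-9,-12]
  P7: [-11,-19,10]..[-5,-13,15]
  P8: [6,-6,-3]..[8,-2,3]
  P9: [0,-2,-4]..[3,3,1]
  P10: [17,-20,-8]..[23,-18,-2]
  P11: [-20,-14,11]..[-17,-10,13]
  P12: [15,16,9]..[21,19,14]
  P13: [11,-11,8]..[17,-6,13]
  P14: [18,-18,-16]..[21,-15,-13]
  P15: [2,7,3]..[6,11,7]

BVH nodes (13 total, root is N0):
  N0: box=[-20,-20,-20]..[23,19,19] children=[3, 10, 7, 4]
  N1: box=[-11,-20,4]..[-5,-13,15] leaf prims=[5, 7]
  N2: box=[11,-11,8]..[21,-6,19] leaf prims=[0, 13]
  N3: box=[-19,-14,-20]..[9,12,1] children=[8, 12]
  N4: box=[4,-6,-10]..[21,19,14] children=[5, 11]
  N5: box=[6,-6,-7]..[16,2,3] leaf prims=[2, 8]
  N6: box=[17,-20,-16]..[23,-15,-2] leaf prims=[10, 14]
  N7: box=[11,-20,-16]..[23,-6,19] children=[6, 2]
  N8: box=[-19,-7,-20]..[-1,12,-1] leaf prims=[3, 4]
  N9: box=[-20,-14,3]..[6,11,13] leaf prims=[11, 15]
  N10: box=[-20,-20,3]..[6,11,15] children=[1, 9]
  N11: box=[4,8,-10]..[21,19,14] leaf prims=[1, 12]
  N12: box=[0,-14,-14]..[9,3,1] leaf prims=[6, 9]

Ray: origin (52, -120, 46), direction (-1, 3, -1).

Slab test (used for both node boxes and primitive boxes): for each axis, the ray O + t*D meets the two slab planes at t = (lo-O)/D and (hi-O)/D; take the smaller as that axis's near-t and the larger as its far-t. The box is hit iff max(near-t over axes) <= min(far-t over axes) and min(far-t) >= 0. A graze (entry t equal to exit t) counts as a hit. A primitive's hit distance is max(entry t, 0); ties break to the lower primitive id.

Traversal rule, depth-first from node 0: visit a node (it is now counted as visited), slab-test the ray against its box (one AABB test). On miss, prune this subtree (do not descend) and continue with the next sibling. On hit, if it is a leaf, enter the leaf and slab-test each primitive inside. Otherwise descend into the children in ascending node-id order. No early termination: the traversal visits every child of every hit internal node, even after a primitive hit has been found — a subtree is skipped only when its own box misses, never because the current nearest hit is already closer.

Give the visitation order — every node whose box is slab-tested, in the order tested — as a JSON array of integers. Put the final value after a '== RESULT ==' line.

Traverse from the root:
N0 x:[29,72] y:[100/3,139/3] z:[27,66] -> hit [100/3,139/3], descend [3, 4, 7, 10]
  N3 x:[43,71] y:[106/3,44] z:[45,66] -> miss, prune
  N4 x:[31,48] y:[38,139/3] z:[32,56] -> hit [38,139/3], descend [5, 11]
    N5 x:[36,46] y:[38,122/3] z:[43,53] -> miss, prune
    N11 x:[31,48] y:[128/3,139/3] z:[32,56] -> hit [128/3,139/3] leaf, test {P1(miss), P12(miss)}
  N7 x:[29,41] y:[100/3,38] z:[27,62] -> hit [100/3,38], descend [2, 6]
    N2 x:[31,41] y:[109/3,38] z:[27,38] -> hit [109/3,38] leaf, test {P0(miss), P13@t=109/3}
    N6 x:[29,35] y:[100/3,35] z:[48,62] -> miss, prune
  N10 x:[46,72] y:[100/3,131/3] z:[31,43] -> miss, prune

9 AABB tests over nodes [0, 3, 4, 5, 11, 7, 2, 6, 10]; 2 leaves entered; closest P13.

== RESULT ==
[0, 3, 4, 5, 11, 7, 2, 6, 10]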